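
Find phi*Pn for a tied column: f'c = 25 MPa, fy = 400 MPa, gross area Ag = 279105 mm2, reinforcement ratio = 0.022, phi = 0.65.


Ast = rho * Ag = 0.022 * 279105 = 6140.31 mm2
phi*Pn = 0.65 * 0.80 * (0.85 * 25 * (279105 - 6140.31) + 400 * 6140.31) / 1000
= 4293.44 kN

4293.44


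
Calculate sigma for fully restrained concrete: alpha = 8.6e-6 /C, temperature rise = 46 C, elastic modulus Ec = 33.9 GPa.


sigma = alpha * dT * Ec
= 8.6e-6 * 46 * 33.9 * 1000
= 13.411 MPa

13.411


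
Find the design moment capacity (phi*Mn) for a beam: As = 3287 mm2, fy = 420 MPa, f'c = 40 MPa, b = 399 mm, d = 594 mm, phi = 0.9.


a = As * fy / (0.85 * f'c * b)
= 3287 * 420 / (0.85 * 40 * 399)
= 101.7647 mm
Mn = As * fy * (d - a/2) / 10^6
= 749.7956 kN-m
phi*Mn = 0.9 * 749.7956 = 674.82 kN-m

674.82


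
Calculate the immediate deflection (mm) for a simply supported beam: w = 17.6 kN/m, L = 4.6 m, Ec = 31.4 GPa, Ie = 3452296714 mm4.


Convert: L = 4.6 m = 4600 mm, Ec = 31.4 GPa = 31400 MPa
delta = 5 * 17.6 * 4600^4 / (384 * 31400 * 3452296714)
= 0.95 mm

0.95


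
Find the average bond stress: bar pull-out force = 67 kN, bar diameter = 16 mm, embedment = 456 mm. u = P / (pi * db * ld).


u = P / (pi * db * ld)
= 67 * 1000 / (pi * 16 * 456)
= 2.923 MPa

2.923


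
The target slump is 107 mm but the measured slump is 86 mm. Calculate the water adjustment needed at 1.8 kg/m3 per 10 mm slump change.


Difference = 107 - 86 = 21 mm
Water adjustment = 21 * 1.8 / 10 = 3.8 kg/m3

3.8


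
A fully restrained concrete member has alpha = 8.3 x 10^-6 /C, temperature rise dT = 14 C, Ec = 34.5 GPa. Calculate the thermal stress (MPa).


sigma = alpha * dT * Ec
= 8.3e-6 * 14 * 34.5 * 1000
= 4.009 MPa

4.009


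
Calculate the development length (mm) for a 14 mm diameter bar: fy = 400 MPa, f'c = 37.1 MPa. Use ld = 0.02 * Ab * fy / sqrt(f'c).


Ab = pi * 14^2 / 4 = 153.938 mm2
ld = 0.02 * 153.938 * 400 / sqrt(37.1)
= 202.2 mm

202.2


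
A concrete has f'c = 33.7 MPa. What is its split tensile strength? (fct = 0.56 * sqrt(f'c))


fct = 0.56 * sqrt(33.7)
= 0.56 * 5.805
= 3.251 MPa

3.251


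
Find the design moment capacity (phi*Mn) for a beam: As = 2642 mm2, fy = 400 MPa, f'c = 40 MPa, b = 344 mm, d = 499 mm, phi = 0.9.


a = As * fy / (0.85 * f'c * b)
= 2642 * 400 / (0.85 * 40 * 344)
= 90.3557 mm
Mn = As * fy * (d - a/2) / 10^6
= 479.5993 kN-m
phi*Mn = 0.9 * 479.5993 = 431.64 kN-m

431.64


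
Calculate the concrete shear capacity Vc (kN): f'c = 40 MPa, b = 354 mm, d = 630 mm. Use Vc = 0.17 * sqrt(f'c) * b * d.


Vc = 0.17 * sqrt(40) * 354 * 630 / 1000
= 239.79 kN

239.79


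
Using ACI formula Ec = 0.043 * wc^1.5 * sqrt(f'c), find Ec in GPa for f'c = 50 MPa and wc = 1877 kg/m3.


Ec = 0.043 * 1877^1.5 * sqrt(50) / 1000
= 24.73 GPa

24.73


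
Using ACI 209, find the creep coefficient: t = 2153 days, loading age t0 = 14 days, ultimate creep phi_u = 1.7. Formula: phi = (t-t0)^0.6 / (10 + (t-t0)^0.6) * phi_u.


dt = 2153 - 14 = 2139
phi = 2139^0.6 / (10 + 2139^0.6) * 1.7
= 1.545

1.545


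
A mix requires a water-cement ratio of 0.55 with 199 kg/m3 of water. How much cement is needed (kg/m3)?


Cement = water / (w/c)
= 199 / 0.55
= 361.8 kg/m3

361.8


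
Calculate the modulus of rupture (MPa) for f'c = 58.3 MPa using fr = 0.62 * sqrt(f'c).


fr = 0.62 * sqrt(58.3)
= 4.734 MPa

4.734


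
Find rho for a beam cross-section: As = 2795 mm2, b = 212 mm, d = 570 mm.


rho = As / (b * d)
= 2795 / (212 * 570)
= 0.0231

0.0231


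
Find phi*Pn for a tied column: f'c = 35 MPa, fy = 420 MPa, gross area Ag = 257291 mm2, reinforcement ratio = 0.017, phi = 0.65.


Ast = rho * Ag = 0.017 * 257291 = 4373.947 mm2
phi*Pn = 0.65 * 0.80 * (0.85 * 35 * (257291 - 4373.947) + 420 * 4373.947) / 1000
= 4867.9 kN

4867.9


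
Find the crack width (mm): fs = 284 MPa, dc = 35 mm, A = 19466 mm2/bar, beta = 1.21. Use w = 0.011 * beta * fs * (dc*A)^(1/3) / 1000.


w = 0.011 * beta * fs * (dc * A)^(1/3) / 1000
= 0.011 * 1.21 * 284 * (35 * 19466)^(1/3) / 1000
= 0.333 mm

0.333


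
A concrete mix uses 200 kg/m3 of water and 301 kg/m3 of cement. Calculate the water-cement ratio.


w/c = water / cement
w/c = 200 / 301 = 0.664

0.664


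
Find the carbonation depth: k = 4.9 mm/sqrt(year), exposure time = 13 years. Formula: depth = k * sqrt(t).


depth = k * sqrt(t)
= 4.9 * sqrt(13)
= 17.67 mm

17.67


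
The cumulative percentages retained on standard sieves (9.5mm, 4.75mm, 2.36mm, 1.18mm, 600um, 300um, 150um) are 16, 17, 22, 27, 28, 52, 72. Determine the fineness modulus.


FM = sum(cumulative % retained) / 100
= 234 / 100
= 2.34

2.34


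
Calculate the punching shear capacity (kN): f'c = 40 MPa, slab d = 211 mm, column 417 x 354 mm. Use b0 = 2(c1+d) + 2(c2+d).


b0 = 2*(417 + 211) + 2*(354 + 211) = 2386 mm
Vc = 0.33 * sqrt(40) * 2386 * 211 / 1000
= 1050.74 kN

1050.74


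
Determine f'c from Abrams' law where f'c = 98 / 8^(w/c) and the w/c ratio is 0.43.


f'c = 98 / 8^0.43
= 98 / 2.445
= 40.08 MPa

40.08


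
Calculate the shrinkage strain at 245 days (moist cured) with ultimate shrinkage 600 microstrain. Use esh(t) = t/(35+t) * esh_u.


esh(245) = 245 / (35 + 245) * 600
= 245 / 280 * 600
= 525.0 microstrain

525.0


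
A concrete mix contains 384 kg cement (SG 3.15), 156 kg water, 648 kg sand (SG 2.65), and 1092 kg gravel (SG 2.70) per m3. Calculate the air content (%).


Vol cement = 384 / (3.15 * 1000) = 0.121905 m3
Vol water = 156 / 1000 = 0.156 m3
Vol sand = 648 / (2.65 * 1000) = 0.244528 m3
Vol gravel = 1092 / (2.70 * 1000) = 0.404444 m3
Total solid + water volume = 0.926878 m3
Air = (1 - 0.926878) * 100 = 7.31%

7.31


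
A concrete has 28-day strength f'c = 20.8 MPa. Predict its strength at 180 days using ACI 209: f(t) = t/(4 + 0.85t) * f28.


f(180) = 180 / (4 + 0.85 * 180) * 20.8
= 180 / 157.0 * 20.8
= 23.85 MPa

23.85


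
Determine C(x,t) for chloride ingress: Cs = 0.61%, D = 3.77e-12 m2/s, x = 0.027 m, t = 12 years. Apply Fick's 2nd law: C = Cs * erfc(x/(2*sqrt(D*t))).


t_seconds = 12 * 365.25 * 24 * 3600 = 378691200.0 s
arg = 0.027 / (2 * sqrt(3.77e-12 * 378691200.0))
= 0.3573
erfc(0.3573) = 0.6134
C = 0.61 * 0.6134 = 0.3741%

0.3741


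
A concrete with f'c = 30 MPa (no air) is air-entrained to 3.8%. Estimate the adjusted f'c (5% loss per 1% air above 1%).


Strength loss = (3.8 - 1) * 5 = 14.0%
f'c = 30 * (1 - 14.0/100)
= 25.8 MPa

25.8


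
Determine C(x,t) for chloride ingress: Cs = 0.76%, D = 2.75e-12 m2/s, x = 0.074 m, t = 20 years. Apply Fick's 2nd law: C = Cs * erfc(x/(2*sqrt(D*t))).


t_seconds = 20 * 365.25 * 24 * 3600 = 631152000.0 s
arg = 0.074 / (2 * sqrt(2.75e-12 * 631152000.0))
= 0.8881
erfc(0.8881) = 0.2091
C = 0.76 * 0.2091 = 0.1589%

0.1589


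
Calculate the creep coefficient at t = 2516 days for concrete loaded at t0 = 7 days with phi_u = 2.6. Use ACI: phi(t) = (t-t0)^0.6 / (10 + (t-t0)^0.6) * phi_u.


dt = 2516 - 7 = 2509
phi = 2509^0.6 / (10 + 2509^0.6) * 2.6
= 2.383

2.383


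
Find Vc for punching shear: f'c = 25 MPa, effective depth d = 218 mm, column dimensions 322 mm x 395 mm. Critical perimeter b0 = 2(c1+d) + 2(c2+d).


b0 = 2*(322 + 218) + 2*(395 + 218) = 2306 mm
Vc = 0.33 * sqrt(25) * 2306 * 218 / 1000
= 829.47 kN

829.47


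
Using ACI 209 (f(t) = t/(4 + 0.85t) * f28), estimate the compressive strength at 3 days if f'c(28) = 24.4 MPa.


f(3) = 3 / (4 + 0.85 * 3) * 24.4
= 3 / 6.55 * 24.4
= 11.18 MPa

11.18


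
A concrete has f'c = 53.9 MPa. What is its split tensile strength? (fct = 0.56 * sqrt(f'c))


fct = 0.56 * sqrt(53.9)
= 0.56 * 7.342
= 4.111 MPa

4.111


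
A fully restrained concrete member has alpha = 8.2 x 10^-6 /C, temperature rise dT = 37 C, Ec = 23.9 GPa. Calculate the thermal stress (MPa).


sigma = alpha * dT * Ec
= 8.2e-6 * 37 * 23.9 * 1000
= 7.251 MPa

7.251


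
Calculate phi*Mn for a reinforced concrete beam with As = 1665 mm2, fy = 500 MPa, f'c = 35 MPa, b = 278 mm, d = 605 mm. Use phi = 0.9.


a = As * fy / (0.85 * f'c * b)
= 1665 * 500 / (0.85 * 35 * 278)
= 100.659 mm
Mn = As * fy * (d - a/2) / 10^6
= 461.7632 kN-m
phi*Mn = 0.9 * 461.7632 = 415.59 kN-m

415.59


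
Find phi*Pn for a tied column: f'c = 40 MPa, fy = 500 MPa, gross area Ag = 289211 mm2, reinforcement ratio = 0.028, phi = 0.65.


Ast = rho * Ag = 0.028 * 289211 = 8097.908 mm2
phi*Pn = 0.65 * 0.80 * (0.85 * 40 * (289211 - 8097.908) + 500 * 8097.908) / 1000
= 7075.54 kN

7075.54


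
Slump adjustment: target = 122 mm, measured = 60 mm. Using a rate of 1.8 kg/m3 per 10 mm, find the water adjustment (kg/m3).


Difference = 122 - 60 = 62 mm
Water adjustment = 62 * 1.8 / 10 = 11.2 kg/m3

11.2


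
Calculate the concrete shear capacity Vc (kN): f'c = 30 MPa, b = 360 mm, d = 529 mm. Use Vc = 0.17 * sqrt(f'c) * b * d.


Vc = 0.17 * sqrt(30) * 360 * 529 / 1000
= 177.32 kN

177.32


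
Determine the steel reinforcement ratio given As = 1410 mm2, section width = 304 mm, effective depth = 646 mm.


rho = As / (b * d)
= 1410 / (304 * 646)
= 0.0072

0.0072


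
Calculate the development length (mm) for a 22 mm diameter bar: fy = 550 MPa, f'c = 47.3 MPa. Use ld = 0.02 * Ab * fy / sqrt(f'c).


Ab = pi * 22^2 / 4 = 380.133 mm2
ld = 0.02 * 380.133 * 550 / sqrt(47.3)
= 608.0 mm

608.0


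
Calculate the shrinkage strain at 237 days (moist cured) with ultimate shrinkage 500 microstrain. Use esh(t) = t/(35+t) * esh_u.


esh(237) = 237 / (35 + 237) * 500
= 237 / 272 * 500
= 435.7 microstrain

435.7


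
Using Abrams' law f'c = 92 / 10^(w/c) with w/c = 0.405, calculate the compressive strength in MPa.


f'c = 92 / 10^0.405
= 92 / 2.541
= 36.21 MPa

36.21


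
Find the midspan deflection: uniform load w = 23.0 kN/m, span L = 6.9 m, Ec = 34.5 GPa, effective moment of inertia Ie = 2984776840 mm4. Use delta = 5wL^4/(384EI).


Convert: L = 6.9 m = 6900 mm, Ec = 34.5 GPa = 34500 MPa
delta = 5 * 23.0 * 6900^4 / (384 * 34500 * 2984776840)
= 6.59 mm

6.59


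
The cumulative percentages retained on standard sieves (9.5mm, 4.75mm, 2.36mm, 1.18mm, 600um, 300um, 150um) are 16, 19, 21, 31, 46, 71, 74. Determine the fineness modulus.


FM = sum(cumulative % retained) / 100
= 278 / 100
= 2.78

2.78


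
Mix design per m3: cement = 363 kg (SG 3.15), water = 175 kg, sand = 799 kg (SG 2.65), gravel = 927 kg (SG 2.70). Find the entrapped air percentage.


Vol cement = 363 / (3.15 * 1000) = 0.115238 m3
Vol water = 175 / 1000 = 0.175 m3
Vol sand = 799 / (2.65 * 1000) = 0.301509 m3
Vol gravel = 927 / (2.70 * 1000) = 0.343333 m3
Total solid + water volume = 0.935081 m3
Air = (1 - 0.935081) * 100 = 6.49%

6.49


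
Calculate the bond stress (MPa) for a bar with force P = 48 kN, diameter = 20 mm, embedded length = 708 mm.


u = P / (pi * db * ld)
= 48 * 1000 / (pi * 20 * 708)
= 1.079 MPa

1.079


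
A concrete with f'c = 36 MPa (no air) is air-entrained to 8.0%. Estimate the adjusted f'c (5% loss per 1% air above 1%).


Strength loss = (8.0 - 1) * 5 = 35.0%
f'c = 36 * (1 - 35.0/100)
= 23.4 MPa

23.4


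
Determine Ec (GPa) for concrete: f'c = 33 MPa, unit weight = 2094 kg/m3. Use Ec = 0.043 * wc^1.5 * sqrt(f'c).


Ec = 0.043 * 2094^1.5 * sqrt(33) / 1000
= 23.67 GPa

23.67


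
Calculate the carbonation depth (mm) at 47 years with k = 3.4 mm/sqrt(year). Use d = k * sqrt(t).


depth = k * sqrt(t)
= 3.4 * sqrt(47)
= 23.31 mm

23.31


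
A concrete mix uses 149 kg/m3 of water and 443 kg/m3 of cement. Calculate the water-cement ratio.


w/c = water / cement
w/c = 149 / 443 = 0.336

0.336


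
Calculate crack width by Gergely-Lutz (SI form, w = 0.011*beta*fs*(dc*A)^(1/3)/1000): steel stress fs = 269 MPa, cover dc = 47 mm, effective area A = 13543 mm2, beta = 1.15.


w = 0.011 * beta * fs * (dc * A)^(1/3) / 1000
= 0.011 * 1.15 * 269 * (47 * 13543)^(1/3) / 1000
= 0.293 mm

0.293


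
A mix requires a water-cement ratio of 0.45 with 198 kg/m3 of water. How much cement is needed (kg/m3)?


Cement = water / (w/c)
= 198 / 0.45
= 440.0 kg/m3

440.0


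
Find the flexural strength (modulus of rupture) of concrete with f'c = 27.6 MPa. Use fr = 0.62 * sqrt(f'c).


fr = 0.62 * sqrt(27.6)
= 3.257 MPa

3.257


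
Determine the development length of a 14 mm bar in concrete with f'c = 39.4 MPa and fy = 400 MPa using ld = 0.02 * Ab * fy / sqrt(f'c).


Ab = pi * 14^2 / 4 = 153.938 mm2
ld = 0.02 * 153.938 * 400 / sqrt(39.4)
= 196.2 mm

196.2


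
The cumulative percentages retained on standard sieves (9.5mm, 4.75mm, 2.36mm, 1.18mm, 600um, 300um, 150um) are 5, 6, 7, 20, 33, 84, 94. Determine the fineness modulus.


FM = sum(cumulative % retained) / 100
= 249 / 100
= 2.49

2.49


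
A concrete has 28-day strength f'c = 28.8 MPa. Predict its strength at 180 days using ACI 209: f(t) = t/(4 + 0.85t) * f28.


f(180) = 180 / (4 + 0.85 * 180) * 28.8
= 180 / 157.0 * 28.8
= 33.02 MPa

33.02


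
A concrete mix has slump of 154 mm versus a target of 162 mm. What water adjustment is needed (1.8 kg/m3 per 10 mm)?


Difference = 162 - 154 = 8 mm
Water adjustment = 8 * 1.8 / 10 = 1.4 kg/m3

1.4


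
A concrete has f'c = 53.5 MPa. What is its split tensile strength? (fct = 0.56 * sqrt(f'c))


fct = 0.56 * sqrt(53.5)
= 0.56 * 7.314
= 4.096 MPa

4.096


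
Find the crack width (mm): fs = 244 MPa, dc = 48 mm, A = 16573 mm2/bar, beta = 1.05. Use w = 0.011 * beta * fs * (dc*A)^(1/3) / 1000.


w = 0.011 * beta * fs * (dc * A)^(1/3) / 1000
= 0.011 * 1.05 * 244 * (48 * 16573)^(1/3) / 1000
= 0.261 mm

0.261


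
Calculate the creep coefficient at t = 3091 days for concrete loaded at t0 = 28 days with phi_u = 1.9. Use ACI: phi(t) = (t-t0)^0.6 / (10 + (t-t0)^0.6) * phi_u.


dt = 3091 - 28 = 3063
phi = 3063^0.6 / (10 + 3063^0.6) * 1.9
= 1.758

1.758


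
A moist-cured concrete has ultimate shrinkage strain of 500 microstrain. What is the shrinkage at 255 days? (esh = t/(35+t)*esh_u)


esh(255) = 255 / (35 + 255) * 500
= 255 / 290 * 500
= 439.7 microstrain

439.7


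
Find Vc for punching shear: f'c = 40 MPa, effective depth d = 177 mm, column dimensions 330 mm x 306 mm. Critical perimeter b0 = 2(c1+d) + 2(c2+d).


b0 = 2*(330 + 177) + 2*(306 + 177) = 1980 mm
Vc = 0.33 * sqrt(40) * 1980 * 177 / 1000
= 731.45 kN

731.45


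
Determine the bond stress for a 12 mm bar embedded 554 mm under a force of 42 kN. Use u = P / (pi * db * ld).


u = P / (pi * db * ld)
= 42 * 1000 / (pi * 12 * 554)
= 2.011 MPa

2.011


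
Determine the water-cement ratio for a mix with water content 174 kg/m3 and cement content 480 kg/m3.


w/c = water / cement
w/c = 174 / 480 = 0.362

0.362


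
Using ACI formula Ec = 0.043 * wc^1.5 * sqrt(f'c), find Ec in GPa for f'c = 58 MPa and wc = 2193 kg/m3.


Ec = 0.043 * 2193^1.5 * sqrt(58) / 1000
= 33.63 GPa

33.63


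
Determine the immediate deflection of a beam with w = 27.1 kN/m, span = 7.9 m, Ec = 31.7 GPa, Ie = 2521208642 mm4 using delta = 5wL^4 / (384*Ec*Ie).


Convert: L = 7.9 m = 7900 mm, Ec = 31.7 GPa = 31700 MPa
delta = 5 * 27.1 * 7900^4 / (384 * 31700 * 2521208642)
= 17.2 mm

17.2


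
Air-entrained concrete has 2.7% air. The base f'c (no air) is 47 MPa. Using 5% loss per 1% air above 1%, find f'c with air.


Strength loss = (2.7 - 1) * 5 = 8.5%
f'c = 47 * (1 - 8.5/100)
= 43.01 MPa

43.01


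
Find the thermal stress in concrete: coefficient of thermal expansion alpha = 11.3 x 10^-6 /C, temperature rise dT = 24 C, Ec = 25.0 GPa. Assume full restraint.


sigma = alpha * dT * Ec
= 11.3e-6 * 24 * 25.0 * 1000
= 6.78 MPa

6.78


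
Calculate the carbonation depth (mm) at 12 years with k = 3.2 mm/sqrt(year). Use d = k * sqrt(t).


depth = k * sqrt(t)
= 3.2 * sqrt(12)
= 11.09 mm

11.09


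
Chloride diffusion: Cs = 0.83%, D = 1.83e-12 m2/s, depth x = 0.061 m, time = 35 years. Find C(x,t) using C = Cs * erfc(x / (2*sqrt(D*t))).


t_seconds = 35 * 365.25 * 24 * 3600 = 1104516000.0 s
arg = 0.061 / (2 * sqrt(1.83e-12 * 1104516000.0))
= 0.6784
erfc(0.6784) = 0.3374
C = 0.83 * 0.3374 = 0.28%

0.28


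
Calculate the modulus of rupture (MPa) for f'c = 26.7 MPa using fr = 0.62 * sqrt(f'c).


fr = 0.62 * sqrt(26.7)
= 3.204 MPa

3.204


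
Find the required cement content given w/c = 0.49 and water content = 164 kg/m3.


Cement = water / (w/c)
= 164 / 0.49
= 334.7 kg/m3

334.7


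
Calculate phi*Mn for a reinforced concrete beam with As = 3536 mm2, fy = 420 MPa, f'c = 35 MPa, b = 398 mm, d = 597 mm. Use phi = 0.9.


a = As * fy / (0.85 * f'c * b)
= 3536 * 420 / (0.85 * 35 * 398)
= 125.4271 mm
Mn = As * fy * (d - a/2) / 10^6
= 793.4795 kN-m
phi*Mn = 0.9 * 793.4795 = 714.13 kN-m

714.13


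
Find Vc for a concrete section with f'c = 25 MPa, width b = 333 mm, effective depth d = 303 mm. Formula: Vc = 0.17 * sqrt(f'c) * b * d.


Vc = 0.17 * sqrt(25) * 333 * 303 / 1000
= 85.76 kN

85.76


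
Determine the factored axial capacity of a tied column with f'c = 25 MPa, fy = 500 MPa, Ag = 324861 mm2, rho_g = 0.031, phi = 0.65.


Ast = rho * Ag = 0.031 * 324861 = 10070.691 mm2
phi*Pn = 0.65 * 0.80 * (0.85 * 25 * (324861 - 10070.691) + 500 * 10070.691) / 1000
= 6096.81 kN

6096.81


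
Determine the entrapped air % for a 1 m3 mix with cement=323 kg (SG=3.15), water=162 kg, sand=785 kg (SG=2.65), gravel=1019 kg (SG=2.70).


Vol cement = 323 / (3.15 * 1000) = 0.10254 m3
Vol water = 162 / 1000 = 0.162 m3
Vol sand = 785 / (2.65 * 1000) = 0.296226 m3
Vol gravel = 1019 / (2.70 * 1000) = 0.377407 m3
Total solid + water volume = 0.938174 m3
Air = (1 - 0.938174) * 100 = 6.18%

6.18


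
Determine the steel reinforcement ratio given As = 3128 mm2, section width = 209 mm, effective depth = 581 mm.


rho = As / (b * d)
= 3128 / (209 * 581)
= 0.0258

0.0258


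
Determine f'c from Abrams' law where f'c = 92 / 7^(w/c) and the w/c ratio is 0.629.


f'c = 92 / 7^0.629
= 92 / 3.401
= 27.05 MPa

27.05


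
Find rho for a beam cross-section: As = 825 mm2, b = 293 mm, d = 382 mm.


rho = As / (b * d)
= 825 / (293 * 382)
= 0.0074

0.0074


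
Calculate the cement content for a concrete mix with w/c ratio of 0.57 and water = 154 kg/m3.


Cement = water / (w/c)
= 154 / 0.57
= 270.2 kg/m3

270.2


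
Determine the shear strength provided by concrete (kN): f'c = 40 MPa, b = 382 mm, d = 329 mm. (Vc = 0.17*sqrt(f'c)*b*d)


Vc = 0.17 * sqrt(40) * 382 * 329 / 1000
= 135.13 kN

135.13


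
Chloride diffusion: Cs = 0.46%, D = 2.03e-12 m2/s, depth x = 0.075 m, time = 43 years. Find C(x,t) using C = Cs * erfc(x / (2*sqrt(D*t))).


t_seconds = 43 * 365.25 * 24 * 3600 = 1356976800.0 s
arg = 0.075 / (2 * sqrt(2.03e-12 * 1356976800.0))
= 0.7145
erfc(0.7145) = 0.3123
C = 0.46 * 0.3123 = 0.1437%

0.1437


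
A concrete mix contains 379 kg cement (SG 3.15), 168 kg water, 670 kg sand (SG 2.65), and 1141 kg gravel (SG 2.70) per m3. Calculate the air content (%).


Vol cement = 379 / (3.15 * 1000) = 0.120317 m3
Vol water = 168 / 1000 = 0.168 m3
Vol sand = 670 / (2.65 * 1000) = 0.25283 m3
Vol gravel = 1141 / (2.70 * 1000) = 0.422593 m3
Total solid + water volume = 0.96374 m3
Air = (1 - 0.96374) * 100 = 3.63%

3.63


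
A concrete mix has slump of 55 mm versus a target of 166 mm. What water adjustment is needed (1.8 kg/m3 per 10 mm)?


Difference = 166 - 55 = 111 mm
Water adjustment = 111 * 1.8 / 10 = 20.0 kg/m3

20.0


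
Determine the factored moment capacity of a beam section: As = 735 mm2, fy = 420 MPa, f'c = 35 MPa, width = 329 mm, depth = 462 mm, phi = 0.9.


a = As * fy / (0.85 * f'c * b)
= 735 * 420 / (0.85 * 35 * 329)
= 31.5394 mm
Mn = As * fy * (d - a/2) / 10^6
= 137.7513 kN-m
phi*Mn = 0.9 * 137.7513 = 123.98 kN-m

123.98


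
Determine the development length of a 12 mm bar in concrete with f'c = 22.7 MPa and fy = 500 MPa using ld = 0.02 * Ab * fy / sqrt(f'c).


Ab = pi * 12^2 / 4 = 113.097 mm2
ld = 0.02 * 113.097 * 500 / sqrt(22.7)
= 237.4 mm

237.4


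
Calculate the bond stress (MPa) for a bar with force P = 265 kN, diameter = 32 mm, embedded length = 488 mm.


u = P / (pi * db * ld)
= 265 * 1000 / (pi * 32 * 488)
= 5.402 MPa

5.402


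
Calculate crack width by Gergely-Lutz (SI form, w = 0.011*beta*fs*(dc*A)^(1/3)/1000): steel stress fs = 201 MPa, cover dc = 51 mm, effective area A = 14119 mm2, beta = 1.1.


w = 0.011 * beta * fs * (dc * A)^(1/3) / 1000
= 0.011 * 1.1 * 201 * (51 * 14119)^(1/3) / 1000
= 0.218 mm

0.218


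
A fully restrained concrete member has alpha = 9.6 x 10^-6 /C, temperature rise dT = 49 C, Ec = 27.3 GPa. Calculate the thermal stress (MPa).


sigma = alpha * dT * Ec
= 9.6e-6 * 49 * 27.3 * 1000
= 12.842 MPa

12.842


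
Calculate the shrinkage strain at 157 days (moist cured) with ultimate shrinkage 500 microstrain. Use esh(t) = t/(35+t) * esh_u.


esh(157) = 157 / (35 + 157) * 500
= 157 / 192 * 500
= 408.9 microstrain

408.9


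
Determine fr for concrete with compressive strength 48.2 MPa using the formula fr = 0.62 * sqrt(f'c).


fr = 0.62 * sqrt(48.2)
= 4.304 MPa

4.304


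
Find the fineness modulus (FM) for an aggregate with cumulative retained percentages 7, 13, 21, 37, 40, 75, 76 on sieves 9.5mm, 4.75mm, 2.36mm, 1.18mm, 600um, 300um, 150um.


FM = sum(cumulative % retained) / 100
= 269 / 100
= 2.69

2.69


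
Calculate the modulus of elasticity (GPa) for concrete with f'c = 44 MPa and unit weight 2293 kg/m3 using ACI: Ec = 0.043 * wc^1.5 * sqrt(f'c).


Ec = 0.043 * 2293^1.5 * sqrt(44) / 1000
= 31.32 GPa

31.32


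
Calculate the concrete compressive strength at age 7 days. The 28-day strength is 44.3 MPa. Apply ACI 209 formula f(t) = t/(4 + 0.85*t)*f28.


f(7) = 7 / (4 + 0.85 * 7) * 44.3
= 7 / 9.95 * 44.3
= 31.17 MPa

31.17


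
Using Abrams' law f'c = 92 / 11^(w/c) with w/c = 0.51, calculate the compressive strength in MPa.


f'c = 92 / 11^0.51
= 92 / 3.397
= 27.08 MPa

27.08


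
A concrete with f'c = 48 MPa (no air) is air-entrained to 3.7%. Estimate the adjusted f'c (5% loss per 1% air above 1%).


Strength loss = (3.7 - 1) * 5 = 13.5%
f'c = 48 * (1 - 13.5/100)
= 41.52 MPa

41.52


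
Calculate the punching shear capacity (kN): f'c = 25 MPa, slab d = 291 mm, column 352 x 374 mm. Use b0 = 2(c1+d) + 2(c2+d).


b0 = 2*(352 + 291) + 2*(374 + 291) = 2616 mm
Vc = 0.33 * sqrt(25) * 2616 * 291 / 1000
= 1256.07 kN

1256.07


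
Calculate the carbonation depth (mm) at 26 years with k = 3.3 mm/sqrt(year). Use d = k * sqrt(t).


depth = k * sqrt(t)
= 3.3 * sqrt(26)
= 16.83 mm

16.83


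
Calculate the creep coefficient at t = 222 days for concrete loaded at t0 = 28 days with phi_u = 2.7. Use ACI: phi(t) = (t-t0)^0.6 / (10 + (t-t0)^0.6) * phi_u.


dt = 222 - 28 = 194
phi = 194^0.6 / (10 + 194^0.6) * 2.7
= 1.896

1.896


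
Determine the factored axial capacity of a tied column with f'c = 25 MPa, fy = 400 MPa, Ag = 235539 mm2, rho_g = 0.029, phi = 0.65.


Ast = rho * Ag = 0.029 * 235539 = 6830.631 mm2
phi*Pn = 0.65 * 0.80 * (0.85 * 25 * (235539 - 6830.631) + 400 * 6830.631) / 1000
= 3948.0 kN

3948.0


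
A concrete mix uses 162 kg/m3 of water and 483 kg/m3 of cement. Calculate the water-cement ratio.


w/c = water / cement
w/c = 162 / 483 = 0.335

0.335


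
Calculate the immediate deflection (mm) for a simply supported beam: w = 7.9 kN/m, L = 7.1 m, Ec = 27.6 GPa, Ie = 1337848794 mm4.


Convert: L = 7.1 m = 7100 mm, Ec = 27.6 GPa = 27600 MPa
delta = 5 * 7.9 * 7100^4 / (384 * 27600 * 1337848794)
= 7.08 mm

7.08


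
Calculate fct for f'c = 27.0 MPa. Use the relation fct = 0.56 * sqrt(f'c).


fct = 0.56 * sqrt(27.0)
= 0.56 * 5.196
= 2.91 MPa

2.91


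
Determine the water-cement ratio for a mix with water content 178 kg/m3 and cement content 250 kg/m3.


w/c = water / cement
w/c = 178 / 250 = 0.712

0.712


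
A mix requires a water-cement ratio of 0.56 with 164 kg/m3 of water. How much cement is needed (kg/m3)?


Cement = water / (w/c)
= 164 / 0.56
= 292.9 kg/m3

292.9


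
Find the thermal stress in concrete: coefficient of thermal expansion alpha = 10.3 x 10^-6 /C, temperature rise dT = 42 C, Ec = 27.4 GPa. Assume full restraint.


sigma = alpha * dT * Ec
= 10.3e-6 * 42 * 27.4 * 1000
= 11.853 MPa

11.853


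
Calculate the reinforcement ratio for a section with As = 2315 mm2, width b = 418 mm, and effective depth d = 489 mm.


rho = As / (b * d)
= 2315 / (418 * 489)
= 0.0113

0.0113


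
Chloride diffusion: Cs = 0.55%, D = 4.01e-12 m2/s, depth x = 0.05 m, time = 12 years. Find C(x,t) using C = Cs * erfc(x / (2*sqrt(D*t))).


t_seconds = 12 * 365.25 * 24 * 3600 = 378691200.0 s
arg = 0.05 / (2 * sqrt(4.01e-12 * 378691200.0))
= 0.6415
erfc(0.6415) = 0.3643
C = 0.55 * 0.3643 = 0.2003%

0.2003


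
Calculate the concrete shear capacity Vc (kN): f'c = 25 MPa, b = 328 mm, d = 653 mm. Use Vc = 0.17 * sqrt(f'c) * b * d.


Vc = 0.17 * sqrt(25) * 328 * 653 / 1000
= 182.06 kN

182.06


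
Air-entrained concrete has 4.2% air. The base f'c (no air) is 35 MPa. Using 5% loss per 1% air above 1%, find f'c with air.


Strength loss = (4.2 - 1) * 5 = 16.0%
f'c = 35 * (1 - 16.0/100)
= 29.4 MPa

29.4


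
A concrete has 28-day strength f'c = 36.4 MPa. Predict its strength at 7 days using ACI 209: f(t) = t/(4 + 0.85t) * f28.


f(7) = 7 / (4 + 0.85 * 7) * 36.4
= 7 / 9.95 * 36.4
= 25.61 MPa

25.61


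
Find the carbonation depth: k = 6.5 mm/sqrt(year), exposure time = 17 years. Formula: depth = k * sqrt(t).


depth = k * sqrt(t)
= 6.5 * sqrt(17)
= 26.8 mm

26.8


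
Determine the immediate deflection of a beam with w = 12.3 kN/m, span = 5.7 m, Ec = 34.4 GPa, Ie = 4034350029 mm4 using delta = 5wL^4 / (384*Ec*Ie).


Convert: L = 5.7 m = 5700 mm, Ec = 34.4 GPa = 34400 MPa
delta = 5 * 12.3 * 5700^4 / (384 * 34400 * 4034350029)
= 1.22 mm

1.22


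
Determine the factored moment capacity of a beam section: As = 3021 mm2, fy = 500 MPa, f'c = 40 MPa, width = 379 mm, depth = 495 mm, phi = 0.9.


a = As * fy / (0.85 * f'c * b)
= 3021 * 500 / (0.85 * 40 * 379)
= 117.2202 mm
Mn = As * fy * (d - a/2) / 10^6
= 659.1669 kN-m
phi*Mn = 0.9 * 659.1669 = 593.25 kN-m

593.25


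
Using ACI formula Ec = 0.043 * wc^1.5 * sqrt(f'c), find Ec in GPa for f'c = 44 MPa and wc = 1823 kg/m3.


Ec = 0.043 * 1823^1.5 * sqrt(44) / 1000
= 22.2 GPa

22.2


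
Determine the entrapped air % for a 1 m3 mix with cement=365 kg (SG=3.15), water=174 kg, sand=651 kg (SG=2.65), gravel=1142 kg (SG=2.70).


Vol cement = 365 / (3.15 * 1000) = 0.115873 m3
Vol water = 174 / 1000 = 0.174 m3
Vol sand = 651 / (2.65 * 1000) = 0.24566 m3
Vol gravel = 1142 / (2.70 * 1000) = 0.422963 m3
Total solid + water volume = 0.958496 m3
Air = (1 - 0.958496) * 100 = 4.15%

4.15


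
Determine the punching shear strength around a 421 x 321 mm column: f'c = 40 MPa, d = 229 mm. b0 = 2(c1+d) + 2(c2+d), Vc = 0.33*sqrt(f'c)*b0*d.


b0 = 2*(421 + 229) + 2*(321 + 229) = 2400 mm
Vc = 0.33 * sqrt(40) * 2400 * 229 / 1000
= 1147.07 kN

1147.07


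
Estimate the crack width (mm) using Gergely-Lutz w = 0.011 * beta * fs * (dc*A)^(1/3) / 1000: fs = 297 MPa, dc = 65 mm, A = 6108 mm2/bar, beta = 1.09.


w = 0.011 * beta * fs * (dc * A)^(1/3) / 1000
= 0.011 * 1.09 * 297 * (65 * 6108)^(1/3) / 1000
= 0.262 mm

0.262


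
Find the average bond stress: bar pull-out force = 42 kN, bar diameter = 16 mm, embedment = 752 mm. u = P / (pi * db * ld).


u = P / (pi * db * ld)
= 42 * 1000 / (pi * 16 * 752)
= 1.111 MPa

1.111


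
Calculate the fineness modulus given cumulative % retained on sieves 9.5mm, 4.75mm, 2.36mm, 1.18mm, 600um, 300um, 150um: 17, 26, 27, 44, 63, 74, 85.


FM = sum(cumulative % retained) / 100
= 336 / 100
= 3.36

3.36


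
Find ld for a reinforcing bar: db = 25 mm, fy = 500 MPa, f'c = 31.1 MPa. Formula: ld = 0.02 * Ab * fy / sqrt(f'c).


Ab = pi * 25^2 / 4 = 490.874 mm2
ld = 0.02 * 490.874 * 500 / sqrt(31.1)
= 880.2 mm

880.2


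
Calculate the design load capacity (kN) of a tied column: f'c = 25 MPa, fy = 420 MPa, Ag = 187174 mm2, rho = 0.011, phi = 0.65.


Ast = rho * Ag = 0.011 * 187174 = 2058.914 mm2
phi*Pn = 0.65 * 0.80 * (0.85 * 25 * (187174 - 2058.914) + 420 * 2058.914) / 1000
= 2495.19 kN

2495.19


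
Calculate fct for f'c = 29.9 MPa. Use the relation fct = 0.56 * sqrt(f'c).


fct = 0.56 * sqrt(29.9)
= 0.56 * 5.468
= 3.062 MPa

3.062


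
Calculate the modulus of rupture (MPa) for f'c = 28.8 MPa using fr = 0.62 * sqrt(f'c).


fr = 0.62 * sqrt(28.8)
= 3.327 MPa

3.327


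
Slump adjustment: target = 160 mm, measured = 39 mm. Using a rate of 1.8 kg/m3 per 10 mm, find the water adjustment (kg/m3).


Difference = 160 - 39 = 121 mm
Water adjustment = 121 * 1.8 / 10 = 21.8 kg/m3

21.8


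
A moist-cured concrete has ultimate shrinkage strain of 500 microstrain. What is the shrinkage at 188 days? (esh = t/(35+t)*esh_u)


esh(188) = 188 / (35 + 188) * 500
= 188 / 223 * 500
= 421.5 microstrain

421.5


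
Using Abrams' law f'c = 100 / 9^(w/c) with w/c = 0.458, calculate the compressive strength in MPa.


f'c = 100 / 9^0.458
= 100 / 2.736
= 36.56 MPa

36.56


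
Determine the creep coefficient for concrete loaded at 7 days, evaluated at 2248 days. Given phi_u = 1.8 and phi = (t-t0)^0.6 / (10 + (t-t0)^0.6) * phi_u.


dt = 2248 - 7 = 2241
phi = 2241^0.6 / (10 + 2241^0.6) * 1.8
= 1.64

1.64


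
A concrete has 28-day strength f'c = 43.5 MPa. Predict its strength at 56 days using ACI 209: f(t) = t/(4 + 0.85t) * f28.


f(56) = 56 / (4 + 0.85 * 56) * 43.5
= 56 / 51.6 * 43.5
= 47.21 MPa

47.21


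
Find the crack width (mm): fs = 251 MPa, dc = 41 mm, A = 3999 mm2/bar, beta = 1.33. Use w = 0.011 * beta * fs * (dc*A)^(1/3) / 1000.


w = 0.011 * beta * fs * (dc * A)^(1/3) / 1000
= 0.011 * 1.33 * 251 * (41 * 3999)^(1/3) / 1000
= 0.201 mm

0.201


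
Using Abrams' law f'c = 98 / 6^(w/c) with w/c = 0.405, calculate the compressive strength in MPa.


f'c = 98 / 6^0.405
= 98 / 2.066
= 47.43 MPa

47.43


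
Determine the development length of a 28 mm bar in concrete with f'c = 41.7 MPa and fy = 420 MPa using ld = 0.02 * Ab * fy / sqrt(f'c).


Ab = pi * 28^2 / 4 = 615.752 mm2
ld = 0.02 * 615.752 * 420 / sqrt(41.7)
= 801.0 mm

801.0


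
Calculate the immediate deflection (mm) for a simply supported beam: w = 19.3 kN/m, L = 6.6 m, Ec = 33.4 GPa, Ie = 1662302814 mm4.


Convert: L = 6.6 m = 6600 mm, Ec = 33.4 GPa = 33400 MPa
delta = 5 * 19.3 * 6600^4 / (384 * 33400 * 1662302814)
= 8.59 mm

8.59


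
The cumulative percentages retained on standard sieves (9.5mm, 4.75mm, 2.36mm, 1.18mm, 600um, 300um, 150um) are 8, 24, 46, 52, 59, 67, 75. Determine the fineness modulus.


FM = sum(cumulative % retained) / 100
= 331 / 100
= 3.31

3.31


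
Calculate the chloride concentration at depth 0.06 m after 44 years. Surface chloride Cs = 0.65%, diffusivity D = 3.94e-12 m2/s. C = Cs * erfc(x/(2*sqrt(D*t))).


t_seconds = 44 * 365.25 * 24 * 3600 = 1388534400.0 s
arg = 0.06 / (2 * sqrt(3.94e-12 * 1388534400.0))
= 0.4056
erfc(0.4056) = 0.5662
C = 0.65 * 0.5662 = 0.3681%

0.3681


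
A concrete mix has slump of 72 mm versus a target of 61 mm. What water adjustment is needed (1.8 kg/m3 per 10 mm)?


Difference = 61 - 72 = -11 mm
Water adjustment = -11 * 1.8 / 10 = -2.0 kg/m3

-2.0


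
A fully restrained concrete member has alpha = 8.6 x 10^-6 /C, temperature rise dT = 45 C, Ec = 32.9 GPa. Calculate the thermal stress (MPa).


sigma = alpha * dT * Ec
= 8.6e-6 * 45 * 32.9 * 1000
= 12.732 MPa

12.732


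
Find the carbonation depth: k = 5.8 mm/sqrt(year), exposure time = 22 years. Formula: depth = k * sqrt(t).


depth = k * sqrt(t)
= 5.8 * sqrt(22)
= 27.2 mm

27.2


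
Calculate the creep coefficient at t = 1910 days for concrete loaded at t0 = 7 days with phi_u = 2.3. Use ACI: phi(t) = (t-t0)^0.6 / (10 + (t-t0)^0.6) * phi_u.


dt = 1910 - 7 = 1903
phi = 1903^0.6 / (10 + 1903^0.6) * 2.3
= 2.076

2.076


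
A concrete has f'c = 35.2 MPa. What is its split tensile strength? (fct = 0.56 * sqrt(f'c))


fct = 0.56 * sqrt(35.2)
= 0.56 * 5.933
= 3.322 MPa

3.322


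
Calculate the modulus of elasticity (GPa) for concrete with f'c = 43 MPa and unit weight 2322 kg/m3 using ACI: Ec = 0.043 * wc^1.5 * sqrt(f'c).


Ec = 0.043 * 2322^1.5 * sqrt(43) / 1000
= 31.55 GPa

31.55


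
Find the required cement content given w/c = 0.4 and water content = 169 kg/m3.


Cement = water / (w/c)
= 169 / 0.4
= 422.5 kg/m3

422.5


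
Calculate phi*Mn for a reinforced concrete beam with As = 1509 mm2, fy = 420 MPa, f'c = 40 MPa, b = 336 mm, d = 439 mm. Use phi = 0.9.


a = As * fy / (0.85 * f'c * b)
= 1509 * 420 / (0.85 * 40 * 336)
= 55.4779 mm
Mn = As * fy * (d - a/2) / 10^6
= 260.649 kN-m
phi*Mn = 0.9 * 260.649 = 234.58 kN-m

234.58


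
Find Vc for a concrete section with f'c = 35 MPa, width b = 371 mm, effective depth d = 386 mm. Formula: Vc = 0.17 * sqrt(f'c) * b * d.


Vc = 0.17 * sqrt(35) * 371 * 386 / 1000
= 144.03 kN

144.03


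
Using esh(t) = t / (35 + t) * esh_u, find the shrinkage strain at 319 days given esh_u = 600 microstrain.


esh(319) = 319 / (35 + 319) * 600
= 319 / 354 * 600
= 540.7 microstrain

540.7


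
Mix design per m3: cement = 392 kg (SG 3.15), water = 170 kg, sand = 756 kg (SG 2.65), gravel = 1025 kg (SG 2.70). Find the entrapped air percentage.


Vol cement = 392 / (3.15 * 1000) = 0.124444 m3
Vol water = 170 / 1000 = 0.17 m3
Vol sand = 756 / (2.65 * 1000) = 0.285283 m3
Vol gravel = 1025 / (2.70 * 1000) = 0.37963 m3
Total solid + water volume = 0.959357 m3
Air = (1 - 0.959357) * 100 = 4.06%

4.06


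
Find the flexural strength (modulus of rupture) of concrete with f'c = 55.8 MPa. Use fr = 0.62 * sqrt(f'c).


fr = 0.62 * sqrt(55.8)
= 4.631 MPa

4.631


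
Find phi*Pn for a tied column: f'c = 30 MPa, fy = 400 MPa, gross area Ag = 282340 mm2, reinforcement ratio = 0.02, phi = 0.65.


Ast = rho * Ag = 0.02 * 282340 = 5646.8 mm2
phi*Pn = 0.65 * 0.80 * (0.85 * 30 * (282340 - 5646.8) + 400 * 5646.8) / 1000
= 4843.49 kN

4843.49


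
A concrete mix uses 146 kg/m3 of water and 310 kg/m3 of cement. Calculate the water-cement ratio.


w/c = water / cement
w/c = 146 / 310 = 0.471

0.471


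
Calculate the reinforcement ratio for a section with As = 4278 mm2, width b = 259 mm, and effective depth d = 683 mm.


rho = As / (b * d)
= 4278 / (259 * 683)
= 0.0242

0.0242


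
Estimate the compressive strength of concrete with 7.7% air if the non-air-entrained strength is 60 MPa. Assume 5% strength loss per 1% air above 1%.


Strength loss = (7.7 - 1) * 5 = 33.5%
f'c = 60 * (1 - 33.5/100)
= 39.9 MPa

39.9


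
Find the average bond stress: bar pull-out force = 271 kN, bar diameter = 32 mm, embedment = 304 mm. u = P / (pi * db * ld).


u = P / (pi * db * ld)
= 271 * 1000 / (pi * 32 * 304)
= 8.867 MPa

8.867


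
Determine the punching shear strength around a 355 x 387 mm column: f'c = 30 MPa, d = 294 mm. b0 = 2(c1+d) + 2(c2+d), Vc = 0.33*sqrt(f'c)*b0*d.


b0 = 2*(355 + 294) + 2*(387 + 294) = 2660 mm
Vc = 0.33 * sqrt(30) * 2660 * 294 / 1000
= 1413.53 kN

1413.53


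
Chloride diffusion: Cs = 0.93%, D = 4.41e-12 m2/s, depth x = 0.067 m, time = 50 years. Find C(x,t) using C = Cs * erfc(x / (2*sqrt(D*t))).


t_seconds = 50 * 365.25 * 24 * 3600 = 1577880000.0 s
arg = 0.067 / (2 * sqrt(4.41e-12 * 1577880000.0))
= 0.4016
erfc(0.4016) = 0.5701
C = 0.93 * 0.5701 = 0.5302%

0.5302


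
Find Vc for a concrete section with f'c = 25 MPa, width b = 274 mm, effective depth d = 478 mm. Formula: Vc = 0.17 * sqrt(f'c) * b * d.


Vc = 0.17 * sqrt(25) * 274 * 478 / 1000
= 111.33 kN

111.33


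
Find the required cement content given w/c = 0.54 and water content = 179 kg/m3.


Cement = water / (w/c)
= 179 / 0.54
= 331.5 kg/m3

331.5


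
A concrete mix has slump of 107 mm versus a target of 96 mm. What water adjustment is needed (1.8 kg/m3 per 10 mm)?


Difference = 96 - 107 = -11 mm
Water adjustment = -11 * 1.8 / 10 = -2.0 kg/m3

-2.0


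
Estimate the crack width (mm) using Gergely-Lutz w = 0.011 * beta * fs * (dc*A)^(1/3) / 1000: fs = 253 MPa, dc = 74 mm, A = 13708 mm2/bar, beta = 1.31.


w = 0.011 * beta * fs * (dc * A)^(1/3) / 1000
= 0.011 * 1.31 * 253 * (74 * 13708)^(1/3) / 1000
= 0.366 mm

0.366


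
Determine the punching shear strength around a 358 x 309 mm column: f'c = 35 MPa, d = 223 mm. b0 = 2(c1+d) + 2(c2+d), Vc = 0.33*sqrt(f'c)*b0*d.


b0 = 2*(358 + 223) + 2*(309 + 223) = 2226 mm
Vc = 0.33 * sqrt(35) * 2226 * 223 / 1000
= 969.12 kN

969.12


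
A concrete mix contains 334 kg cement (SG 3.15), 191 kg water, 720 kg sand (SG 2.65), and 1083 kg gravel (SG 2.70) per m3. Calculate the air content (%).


Vol cement = 334 / (3.15 * 1000) = 0.106032 m3
Vol water = 191 / 1000 = 0.191 m3
Vol sand = 720 / (2.65 * 1000) = 0.271698 m3
Vol gravel = 1083 / (2.70 * 1000) = 0.401111 m3
Total solid + water volume = 0.969841 m3
Air = (1 - 0.969841) * 100 = 3.02%

3.02


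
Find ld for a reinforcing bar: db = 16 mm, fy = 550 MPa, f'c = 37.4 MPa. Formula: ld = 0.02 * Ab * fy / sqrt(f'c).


Ab = pi * 16^2 / 4 = 201.062 mm2
ld = 0.02 * 201.062 * 550 / sqrt(37.4)
= 361.6 mm

361.6


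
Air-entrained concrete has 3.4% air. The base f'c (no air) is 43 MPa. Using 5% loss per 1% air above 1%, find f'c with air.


Strength loss = (3.4 - 1) * 5 = 12.0%
f'c = 43 * (1 - 12.0/100)
= 37.84 MPa

37.84


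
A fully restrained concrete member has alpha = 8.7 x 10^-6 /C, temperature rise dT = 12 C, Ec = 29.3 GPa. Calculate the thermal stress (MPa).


sigma = alpha * dT * Ec
= 8.7e-6 * 12 * 29.3 * 1000
= 3.059 MPa

3.059


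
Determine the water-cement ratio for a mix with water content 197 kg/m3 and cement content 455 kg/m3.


w/c = water / cement
w/c = 197 / 455 = 0.433

0.433


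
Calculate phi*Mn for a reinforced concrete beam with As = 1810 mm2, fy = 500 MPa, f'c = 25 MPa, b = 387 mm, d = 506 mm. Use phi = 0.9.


a = As * fy / (0.85 * f'c * b)
= 1810 * 500 / (0.85 * 25 * 387)
= 110.0471 mm
Mn = As * fy * (d - a/2) / 10^6
= 408.1337 kN-m
phi*Mn = 0.9 * 408.1337 = 367.32 kN-m

367.32


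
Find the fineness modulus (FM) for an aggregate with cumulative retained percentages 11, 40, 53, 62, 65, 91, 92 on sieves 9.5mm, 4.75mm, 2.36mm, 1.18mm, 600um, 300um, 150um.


FM = sum(cumulative % retained) / 100
= 414 / 100
= 4.14

4.14


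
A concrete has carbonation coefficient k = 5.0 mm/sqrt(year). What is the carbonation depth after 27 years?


depth = k * sqrt(t)
= 5.0 * sqrt(27)
= 25.98 mm

25.98


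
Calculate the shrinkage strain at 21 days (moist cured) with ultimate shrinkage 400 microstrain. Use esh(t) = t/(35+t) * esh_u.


esh(21) = 21 / (35 + 21) * 400
= 21 / 56 * 400
= 150.0 microstrain

150.0


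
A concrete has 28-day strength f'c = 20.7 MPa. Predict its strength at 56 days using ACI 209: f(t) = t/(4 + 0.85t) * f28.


f(56) = 56 / (4 + 0.85 * 56) * 20.7
= 56 / 51.6 * 20.7
= 22.47 MPa

22.47


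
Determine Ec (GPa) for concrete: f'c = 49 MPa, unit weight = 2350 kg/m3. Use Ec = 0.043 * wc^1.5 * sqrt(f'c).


Ec = 0.043 * 2350^1.5 * sqrt(49) / 1000
= 34.29 GPa

34.29


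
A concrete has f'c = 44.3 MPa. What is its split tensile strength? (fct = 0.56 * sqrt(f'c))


fct = 0.56 * sqrt(44.3)
= 0.56 * 6.656
= 3.727 MPa

3.727


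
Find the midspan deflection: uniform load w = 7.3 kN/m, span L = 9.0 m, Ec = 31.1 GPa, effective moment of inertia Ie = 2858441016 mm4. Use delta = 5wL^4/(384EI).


Convert: L = 9.0 m = 9000 mm, Ec = 31.1 GPa = 31100 MPa
delta = 5 * 7.3 * 9000^4 / (384 * 31100 * 2858441016)
= 7.02 mm

7.02


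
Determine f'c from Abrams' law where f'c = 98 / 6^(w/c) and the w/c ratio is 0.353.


f'c = 98 / 6^0.353
= 98 / 1.882
= 52.06 MPa

52.06
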